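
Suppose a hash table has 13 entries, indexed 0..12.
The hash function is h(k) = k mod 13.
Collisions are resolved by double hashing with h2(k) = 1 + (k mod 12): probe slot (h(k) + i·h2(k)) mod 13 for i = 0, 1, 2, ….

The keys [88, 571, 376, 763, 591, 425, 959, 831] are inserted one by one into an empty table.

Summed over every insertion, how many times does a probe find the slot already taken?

88 hashes to 10; slot 10 is free -> place at 10.
571 hashes to 12; slot 12 is free -> place at 12.
376 hashes to 12, h2=5; 12 taken -> place at 4.
763 hashes to 9; slot 9 is free -> place at 9.
591 hashes to 6; slot 6 is free -> place at 6.
425 hashes to 9, h2=6; 9 taken -> place at 2.
959 hashes to 10, h2=12; 10,9 taken -> place at 8.
831 hashes to 12, h2=4; 12 taken -> place at 3.
Table: [—, —, 425, 831, 376, —, 591, —, 959, 763, 88, —, 571]

5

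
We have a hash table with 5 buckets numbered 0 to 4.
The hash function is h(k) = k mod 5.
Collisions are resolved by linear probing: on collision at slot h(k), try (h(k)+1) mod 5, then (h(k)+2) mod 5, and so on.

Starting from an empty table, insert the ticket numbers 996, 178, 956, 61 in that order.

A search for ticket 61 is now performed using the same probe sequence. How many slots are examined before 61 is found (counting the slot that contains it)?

4

996 hashes to 1; slot 1 is free -> place at 1.
178 hashes to 3; slot 3 is free -> place at 3.
956 hashes to 1; 1 taken -> place at 2.
61 hashes to 1; 1,2,3 taken -> place at 4.
Table: [—, 996, 956, 178, 61]
Lookup 61: h=1, probe 1,2,3,4 → found at 4.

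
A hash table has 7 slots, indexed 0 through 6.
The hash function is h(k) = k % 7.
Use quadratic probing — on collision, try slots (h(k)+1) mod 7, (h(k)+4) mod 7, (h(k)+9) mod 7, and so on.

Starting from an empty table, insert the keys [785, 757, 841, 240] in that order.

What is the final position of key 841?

5

785 hashes to 1; slot 1 is free -> place at 1.
757 hashes to 1; 1 taken -> place at 2.
841 hashes to 1; 1,2 taken -> place at 5.
240 hashes to 2; 2 taken -> place at 3.
Table: [., 785, 757, 240, ., 841, .]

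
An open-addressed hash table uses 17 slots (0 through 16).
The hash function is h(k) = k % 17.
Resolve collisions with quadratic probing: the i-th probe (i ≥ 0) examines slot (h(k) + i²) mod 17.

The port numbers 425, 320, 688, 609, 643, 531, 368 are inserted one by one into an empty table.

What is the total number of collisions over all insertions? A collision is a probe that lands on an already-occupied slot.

Insert 425: h=0, slot 0 empty => index 0.
Insert 320: h=14, slot 14 empty => index 14.
Insert 688: h=8, slot 8 empty => index 8.
Insert 609: h=14, slot 14 occupied => index 15.
Insert 643: h=14, slots 14,15 occupied => index 1.
Insert 531: h=4, slot 4 empty => index 4.
Insert 368: h=11, slot 11 empty => index 11.
Table: [425, 643, ., ., 531, ., ., ., 688, ., ., 368, ., ., 320, 609, .]

3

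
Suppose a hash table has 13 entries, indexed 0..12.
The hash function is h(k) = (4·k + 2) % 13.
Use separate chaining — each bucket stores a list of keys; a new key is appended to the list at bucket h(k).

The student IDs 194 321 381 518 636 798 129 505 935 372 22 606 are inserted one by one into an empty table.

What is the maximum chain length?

4

Insert 194: h=11, bucket 11 empty → new chain.
Insert 321: h=12, bucket 12 empty → new chain.
Insert 381: h=5, bucket 5 empty → new chain.
Insert 518: h=7, bucket 7 empty → new chain.
Insert 636: h=11, bucket 11 nonempty → append to chain.
Insert 798: h=9, bucket 9 empty → new chain.
Insert 129: h=11, bucket 11 nonempty → append to chain.
Insert 505: h=7, bucket 7 nonempty → append to chain.
Insert 935: h=11, bucket 11 nonempty → append to chain.
Insert 372: h=8, bucket 8 empty → new chain.
Insert 22: h=12, bucket 12 nonempty → append to chain.
Insert 606: h=8, bucket 8 nonempty → append to chain.
Final buckets:
0: _
1: _
2: _
3: _
4: _
5: 381
6: _
7: 518 -> 505
8: 372 -> 606
9: 798
10: _
11: 194 -> 636 -> 129 -> 935
12: 321 -> 22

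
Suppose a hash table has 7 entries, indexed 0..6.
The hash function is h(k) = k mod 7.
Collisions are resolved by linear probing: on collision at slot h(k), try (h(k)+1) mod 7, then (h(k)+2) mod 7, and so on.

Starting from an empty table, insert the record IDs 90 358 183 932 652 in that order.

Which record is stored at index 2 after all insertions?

183

Insert 90: h=6, slot 6 empty => index 6.
Insert 358: h=1, slot 1 empty => index 1.
Insert 183: h=1, slot 1 occupied => index 2.
Insert 932: h=1, slots 1,2 occupied => index 3.
Insert 652: h=1, slots 1,2,3 occupied => index 4.
Table: [., 358, 183, 932, 652, ., 90]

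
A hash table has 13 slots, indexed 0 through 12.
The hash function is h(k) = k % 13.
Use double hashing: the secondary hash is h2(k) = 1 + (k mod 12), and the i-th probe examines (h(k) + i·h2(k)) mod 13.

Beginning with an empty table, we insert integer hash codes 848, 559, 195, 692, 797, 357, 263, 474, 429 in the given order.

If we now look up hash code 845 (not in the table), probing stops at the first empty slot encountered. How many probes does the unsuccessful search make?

4

Insert 848: h=3, slot 3 empty => index 3.
Insert 559: h=0, slot 0 empty => index 0.
Insert 195: h=0, h2=4, slot 0 occupied => index 4.
Insert 692: h=3, h2=9, slot 3 occupied => index 12.
Insert 797: h=4, h2=6, slot 4 occupied => index 10.
Insert 357: h=6, slot 6 empty => index 6.
Insert 263: h=3, h2=12, slot 3 occupied => index 2.
Insert 474: h=6, h2=7, slots 6,0 occupied => index 7.
Insert 429: h=0, h2=10, slots 0,10,7,4 occupied => index 1.
Table: [559, 429, 263, 848, 195, ., 357, 474, ., ., 797, ., 692]
Lookup 845: h=0, h2=6, probe 0,6,12,5 → slot 5 empty, not found.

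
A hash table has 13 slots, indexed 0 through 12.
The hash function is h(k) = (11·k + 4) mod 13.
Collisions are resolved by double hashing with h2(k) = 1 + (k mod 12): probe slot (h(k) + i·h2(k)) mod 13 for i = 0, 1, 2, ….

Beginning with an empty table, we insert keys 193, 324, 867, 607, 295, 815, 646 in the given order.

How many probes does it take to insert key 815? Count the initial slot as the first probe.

2

Insert 193: h=8, slot 8 empty → index 8.
Insert 324: h=6, slot 6 empty → index 6.
Insert 867: h=12, slot 12 empty → index 12.
Insert 607: h=12, h2=8, slot 12 occupied → index 7.
Insert 295: h=12, h2=8, slots 12,7 occupied → index 2.
Insert 815: h=12, h2=12, slot 12 occupied → index 11.
Insert 646: h=12, h2=11, slot 12 occupied → index 10.
Table: [., ., 295, ., ., ., 324, 607, 193, ., 646, 815, 867]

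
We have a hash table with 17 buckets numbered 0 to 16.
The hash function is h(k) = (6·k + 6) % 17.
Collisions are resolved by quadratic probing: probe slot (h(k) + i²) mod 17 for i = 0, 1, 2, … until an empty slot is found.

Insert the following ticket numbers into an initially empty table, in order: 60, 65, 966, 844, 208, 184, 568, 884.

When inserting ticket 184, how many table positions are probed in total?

4

Insert 60: h=9, slot 9 empty → index 9.
Insert 65: h=5, slot 5 empty → index 5.
Insert 966: h=5, slot 5 occupied → index 6.
Insert 844: h=4, slot 4 empty → index 4.
Insert 208: h=13, slot 13 empty → index 13.
Insert 184: h=5, slots 5,6,9 occupied → index 14.
Insert 568: h=14, slot 14 occupied → index 15.
Insert 884: h=6, slot 6 occupied → index 7.
Table: [., ., ., ., 844, 65, 966, 884, ., 60, ., ., ., 208, 184, 568, .]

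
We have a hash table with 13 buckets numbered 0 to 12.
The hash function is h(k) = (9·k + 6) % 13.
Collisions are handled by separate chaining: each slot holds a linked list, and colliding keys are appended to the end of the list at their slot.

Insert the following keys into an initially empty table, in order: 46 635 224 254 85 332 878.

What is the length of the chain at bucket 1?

46 → bucket 4
635 → bucket 1
224 → bucket 7
254 → bucket 4 (collision)
85 → bucket 4 (collision)
332 → bucket 4 (collision)
878 → bucket 4 (collision)
Final buckets:
0: -
1: 635
2: -
3: -
4: 46 -> 254 -> 85 -> 332 -> 878
5: -
6: -
7: 224
8: -
9: -
10: -
11: -
12: -

1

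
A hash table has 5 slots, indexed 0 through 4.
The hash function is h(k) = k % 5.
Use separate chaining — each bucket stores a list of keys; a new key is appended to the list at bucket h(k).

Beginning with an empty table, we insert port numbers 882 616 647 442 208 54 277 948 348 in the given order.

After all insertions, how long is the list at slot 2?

4

882 -> bucket 2
616 -> bucket 1
647 -> bucket 2 (collision)
442 -> bucket 2 (collision)
208 -> bucket 3
54 -> bucket 4
277 -> bucket 2 (collision)
948 -> bucket 3 (collision)
348 -> bucket 3 (collision)
Final buckets:
0: ∅
1: 616
2: 882 -> 647 -> 442 -> 277
3: 208 -> 948 -> 348
4: 54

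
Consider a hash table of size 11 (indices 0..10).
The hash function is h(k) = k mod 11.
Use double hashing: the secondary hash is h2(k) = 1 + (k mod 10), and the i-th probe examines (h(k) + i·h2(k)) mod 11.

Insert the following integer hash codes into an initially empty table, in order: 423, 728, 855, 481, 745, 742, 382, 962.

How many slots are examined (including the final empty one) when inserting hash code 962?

6

Insert 423: h=5, slot 5 empty -> index 5.
Insert 728: h=2, slot 2 empty -> index 2.
Insert 855: h=8, slot 8 empty -> index 8.
Insert 481: h=8, h2=2, slot 8 occupied -> index 10.
Insert 745: h=8, h2=6, slot 8 occupied -> index 3.
Insert 742: h=5, h2=3, slots 5,8 occupied -> index 0.
Insert 382: h=8, h2=3, slots 8,0,3 occupied -> index 6.
Insert 962: h=5, h2=3, slots 5,8,0,3,6 occupied -> index 9.
Table: [742, ∅, 728, 745, ∅, 423, 382, ∅, 855, 962, 481]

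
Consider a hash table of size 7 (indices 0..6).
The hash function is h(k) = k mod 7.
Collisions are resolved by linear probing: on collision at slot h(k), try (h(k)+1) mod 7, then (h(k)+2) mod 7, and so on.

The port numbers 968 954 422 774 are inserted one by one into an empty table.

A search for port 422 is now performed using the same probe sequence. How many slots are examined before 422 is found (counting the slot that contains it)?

3

Insert 968: h=2, slot 2 empty => index 2.
Insert 954: h=2, slot 2 occupied => index 3.
Insert 422: h=2, slots 2,3 occupied => index 4.
Insert 774: h=4, slot 4 occupied => index 5.
Table: [-, -, 968, 954, 422, 774, -]
Lookup 422: h=2, probe 2,3,4 → found at 4.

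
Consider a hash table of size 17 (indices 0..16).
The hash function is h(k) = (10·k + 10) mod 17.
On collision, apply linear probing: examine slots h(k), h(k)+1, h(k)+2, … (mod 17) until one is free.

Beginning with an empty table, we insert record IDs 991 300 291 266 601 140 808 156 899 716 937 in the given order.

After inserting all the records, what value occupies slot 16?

991 hashes to 9; slot 9 is free -> place at 9.
300 hashes to 1; slot 1 is free -> place at 1.
291 hashes to 13; slot 13 is free -> place at 13.
266 hashes to 1; 1 taken -> place at 2.
601 hashes to 2; 2 taken -> place at 3.
140 hashes to 16; slot 16 is free -> place at 16.
808 hashes to 15; slot 15 is free -> place at 15.
156 hashes to 6; slot 6 is free -> place at 6.
899 hashes to 7; slot 7 is free -> place at 7.
716 hashes to 13; 13 taken -> place at 14.
937 hashes to 13; 13,14,15,16 taken -> place at 0.
Table: [937, 300, 266, 601, -, -, 156, 899, -, 991, -, -, -, 291, 716, 808, 140]

140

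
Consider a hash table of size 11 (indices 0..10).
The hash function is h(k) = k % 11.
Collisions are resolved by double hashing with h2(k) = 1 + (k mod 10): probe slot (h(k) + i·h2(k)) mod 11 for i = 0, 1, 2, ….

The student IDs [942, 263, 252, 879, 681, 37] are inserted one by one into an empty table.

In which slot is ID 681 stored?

942 hashes to 7; slot 7 is free -> place at 7.
263 hashes to 10; slot 10 is free -> place at 10.
252 hashes to 10, h2=3; 10 taken -> place at 2.
879 hashes to 10, h2=10; 10 taken -> place at 9.
681 hashes to 10, h2=2; 10 taken -> place at 1.
37 hashes to 4; slot 4 is free -> place at 4.
Table: [∅, 681, 252, ∅, 37, ∅, ∅, 942, ∅, 879, 263]

1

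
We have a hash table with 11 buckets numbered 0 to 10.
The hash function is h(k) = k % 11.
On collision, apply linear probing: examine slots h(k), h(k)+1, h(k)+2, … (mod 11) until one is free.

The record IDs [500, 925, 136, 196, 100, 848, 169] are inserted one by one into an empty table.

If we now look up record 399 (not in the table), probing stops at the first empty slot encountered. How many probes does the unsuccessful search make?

5

500 hashes to 5; slot 5 is free → place at 5.
925 hashes to 1; slot 1 is free → place at 1.
136 hashes to 4; slot 4 is free → place at 4.
196 hashes to 9; slot 9 is free → place at 9.
100 hashes to 1; 1 taken → place at 2.
848 hashes to 1; 1,2 taken → place at 3.
169 hashes to 4; 4,5 taken → place at 6.
Table: [_, 925, 100, 848, 136, 500, 169, _, _, 196, _]
Lookup 399: h=3, probe 3,4,5,6,7 → slot 7 empty, not found.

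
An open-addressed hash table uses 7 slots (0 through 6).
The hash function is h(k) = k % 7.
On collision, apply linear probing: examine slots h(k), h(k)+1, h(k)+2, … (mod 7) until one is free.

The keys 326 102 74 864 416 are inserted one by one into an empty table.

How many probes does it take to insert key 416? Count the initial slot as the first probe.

5

326: h=4 -> slot 4
102: h=4, probe 4,5 -> slot 5
74: h=4, probe 4,5,6 -> slot 6
864: h=3 -> slot 3
416: h=3, probe 3,4,5,6,0 -> slot 0
Table: [416, —, —, 864, 326, 102, 74]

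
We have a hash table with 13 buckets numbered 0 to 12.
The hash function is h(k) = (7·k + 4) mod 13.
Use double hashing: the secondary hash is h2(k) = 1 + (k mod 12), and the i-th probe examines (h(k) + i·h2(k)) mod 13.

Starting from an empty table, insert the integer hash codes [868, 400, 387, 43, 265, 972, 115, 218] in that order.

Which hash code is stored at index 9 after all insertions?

868

868 hashes to 9; slot 9 is free => place at 9.
400 hashes to 9, h2=5; 9 taken => place at 1.
387 hashes to 9, h2=4; 9 taken => place at 0.
43 hashes to 6; slot 6 is free => place at 6.
265 hashes to 0, h2=2; 0 taken => place at 2.
972 hashes to 9, h2=1; 9 taken => place at 10.
115 hashes to 3; slot 3 is free => place at 3.
218 hashes to 9, h2=3; 9 taken => place at 12.
Table: [387, 400, 265, 115, ., ., 43, ., ., 868, 972, ., 218]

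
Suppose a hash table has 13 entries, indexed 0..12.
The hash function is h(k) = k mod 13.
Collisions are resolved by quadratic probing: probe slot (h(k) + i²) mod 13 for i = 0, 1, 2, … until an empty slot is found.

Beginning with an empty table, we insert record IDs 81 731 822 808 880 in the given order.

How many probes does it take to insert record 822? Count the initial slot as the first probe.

Insert 81: h=3, slot 3 empty => index 3.
Insert 731: h=3, slot 3 occupied => index 4.
Insert 822: h=3, slots 3,4 occupied => index 7.
Insert 808: h=2, slot 2 empty => index 2.
Insert 880: h=9, slot 9 empty => index 9.
Table: [., ., 808, 81, 731, ., ., 822, ., 880, ., ., .]

3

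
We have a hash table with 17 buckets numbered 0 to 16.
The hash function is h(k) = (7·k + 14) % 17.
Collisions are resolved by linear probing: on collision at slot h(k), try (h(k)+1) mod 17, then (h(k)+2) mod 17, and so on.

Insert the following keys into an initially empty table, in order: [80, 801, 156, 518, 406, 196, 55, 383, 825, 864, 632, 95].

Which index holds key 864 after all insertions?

Insert 80: h=13, slot 13 empty -> index 13.
Insert 801: h=11, slot 11 empty -> index 11.
Insert 156: h=1, slot 1 empty -> index 1.
Insert 518: h=2, slot 2 empty -> index 2.
Insert 406: h=0, slot 0 empty -> index 0.
Insert 196: h=9, slot 9 empty -> index 9.
Insert 55: h=8, slot 8 empty -> index 8.
Insert 383: h=9, slot 9 occupied -> index 10.
Insert 825: h=9, slots 9,10,11 occupied -> index 12.
Insert 864: h=10, slots 10,11,12,13 occupied -> index 14.
Insert 632: h=1, slots 1,2 occupied -> index 3.
Insert 95: h=16, slot 16 empty -> index 16.
Table: [406, 156, 518, 632, —, —, —, —, 55, 196, 383, 801, 825, 80, 864, —, 95]

14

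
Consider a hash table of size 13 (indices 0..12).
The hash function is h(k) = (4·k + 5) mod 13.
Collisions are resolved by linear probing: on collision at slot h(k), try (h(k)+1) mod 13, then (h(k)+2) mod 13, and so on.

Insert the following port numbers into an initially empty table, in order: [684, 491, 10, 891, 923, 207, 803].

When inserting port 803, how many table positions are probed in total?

Insert 684: h=11, slot 11 empty → index 11.
Insert 491: h=6, slot 6 empty → index 6.
Insert 10: h=6, slot 6 occupied → index 7.
Insert 891: h=7, slot 7 occupied → index 8.
Insert 923: h=5, slot 5 empty → index 5.
Insert 207: h=1, slot 1 empty → index 1.
Insert 803: h=6, slots 6,7,8 occupied → index 9.
Table: [—, 207, —, —, —, 923, 491, 10, 891, 803, —, 684, —]

4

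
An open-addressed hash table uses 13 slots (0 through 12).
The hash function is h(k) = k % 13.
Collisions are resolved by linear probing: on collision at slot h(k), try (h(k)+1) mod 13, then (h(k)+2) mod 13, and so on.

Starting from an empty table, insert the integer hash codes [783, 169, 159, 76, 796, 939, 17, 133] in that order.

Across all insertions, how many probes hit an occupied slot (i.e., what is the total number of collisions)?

783: h=3 → slot 3
169: h=0 → slot 0
159: h=3, probe 3,4 → slot 4
76: h=11 → slot 11
796: h=3, probe 3,4,5 → slot 5
939: h=3, probe 3,4,5,6 → slot 6
17: h=4, probe 4,5,6,7 → slot 7
133: h=3, probe 3,4,5,6,7,8 → slot 8
Table: [169, —, —, 783, 159, 796, 939, 17, 133, —, —, 76, —]

14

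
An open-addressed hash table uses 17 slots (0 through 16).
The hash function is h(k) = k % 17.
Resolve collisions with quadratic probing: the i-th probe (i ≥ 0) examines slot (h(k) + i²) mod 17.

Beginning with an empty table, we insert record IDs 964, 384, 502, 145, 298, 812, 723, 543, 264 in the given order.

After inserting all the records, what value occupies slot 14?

Insert 964: h=12, slot 12 empty -> index 12.
Insert 384: h=10, slot 10 empty -> index 10.
Insert 502: h=9, slot 9 empty -> index 9.
Insert 145: h=9, slots 9,10 occupied -> index 13.
Insert 298: h=9, slots 9,10,13 occupied -> index 1.
Insert 812: h=13, slot 13 occupied -> index 14.
Insert 723: h=9, slots 9,10,13,1 occupied -> index 8.
Insert 543: h=16, slot 16 empty -> index 16.
Insert 264: h=9, slots 9,10,13,1,8 occupied -> index 0.
Table: [264, 298, ., ., ., ., ., ., 723, 502, 384, ., 964, 145, 812, ., 543]

812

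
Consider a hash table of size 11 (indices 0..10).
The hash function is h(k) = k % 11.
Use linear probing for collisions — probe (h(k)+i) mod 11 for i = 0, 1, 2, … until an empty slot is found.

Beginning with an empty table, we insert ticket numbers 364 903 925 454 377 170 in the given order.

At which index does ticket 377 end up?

5

364 hashes to 1; slot 1 is free => place at 1.
903 hashes to 1; 1 taken => place at 2.
925 hashes to 1; 1,2 taken => place at 3.
454 hashes to 3; 3 taken => place at 4.
377 hashes to 3; 3,4 taken => place at 5.
170 hashes to 5; 5 taken => place at 6.
Table: [_, 364, 903, 925, 454, 377, 170, _, _, _, _]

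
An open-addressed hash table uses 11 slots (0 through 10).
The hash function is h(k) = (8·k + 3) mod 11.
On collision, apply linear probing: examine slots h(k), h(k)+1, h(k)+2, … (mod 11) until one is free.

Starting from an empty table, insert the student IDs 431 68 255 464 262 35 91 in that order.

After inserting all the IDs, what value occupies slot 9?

68

431: h=8 => slot 8
68: h=8, probe 8,9 => slot 9
255: h=8, probe 8,9,10 => slot 10
464: h=8, probe 8,9,10,0 => slot 0
262: h=9, probe 9,10,0,1 => slot 1
35: h=8, probe 8,9,10,0,1,2 => slot 2
91: h=5 => slot 5
Table: [464, 262, 35, _, _, 91, _, _, 431, 68, 255]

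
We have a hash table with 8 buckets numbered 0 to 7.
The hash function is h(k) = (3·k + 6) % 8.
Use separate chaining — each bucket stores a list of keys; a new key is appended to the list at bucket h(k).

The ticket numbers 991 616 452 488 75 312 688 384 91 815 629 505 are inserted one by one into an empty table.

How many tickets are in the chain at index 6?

Insert 991: h=3, bucket 3 empty → new chain.
Insert 616: h=6, bucket 6 empty → new chain.
Insert 452: h=2, bucket 2 empty → new chain.
Insert 488: h=6, bucket 6 nonempty → append to chain.
Insert 75: h=7, bucket 7 empty → new chain.
Insert 312: h=6, bucket 6 nonempty → append to chain.
Insert 688: h=6, bucket 6 nonempty → append to chain.
Insert 384: h=6, bucket 6 nonempty → append to chain.
Insert 91: h=7, bucket 7 nonempty → append to chain.
Insert 815: h=3, bucket 3 nonempty → append to chain.
Insert 629: h=5, bucket 5 empty → new chain.
Insert 505: h=1, bucket 1 empty → new chain.
Final buckets:
0: .
1: 505
2: 452
3: 991 -> 815
4: .
5: 629
6: 616 -> 488 -> 312 -> 688 -> 384
7: 75 -> 91

5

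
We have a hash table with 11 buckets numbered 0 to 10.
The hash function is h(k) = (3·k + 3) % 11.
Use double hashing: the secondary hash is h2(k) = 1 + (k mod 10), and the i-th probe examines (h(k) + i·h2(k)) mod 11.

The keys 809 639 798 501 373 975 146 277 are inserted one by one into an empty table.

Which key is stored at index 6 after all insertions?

639

Insert 809: h=10, slot 10 empty -> index 10.
Insert 639: h=6, slot 6 empty -> index 6.
Insert 798: h=10, h2=9, slot 10 occupied -> index 8.
Insert 501: h=10, h2=2, slot 10 occupied -> index 1.
Insert 373: h=0, slot 0 empty -> index 0.
Insert 975: h=2, slot 2 empty -> index 2.
Insert 146: h=1, h2=7, slots 1,8 occupied -> index 4.
Insert 277: h=9, slot 9 empty -> index 9.
Table: [373, 501, 975, -, 146, -, 639, -, 798, 277, 809]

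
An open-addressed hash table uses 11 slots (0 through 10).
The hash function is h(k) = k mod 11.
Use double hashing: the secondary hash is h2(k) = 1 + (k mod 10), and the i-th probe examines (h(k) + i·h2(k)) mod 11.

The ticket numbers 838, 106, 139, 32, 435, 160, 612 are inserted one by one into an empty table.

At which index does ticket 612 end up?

5

838 hashes to 2; slot 2 is free => place at 2.
106 hashes to 7; slot 7 is free => place at 7.
139 hashes to 7, h2=10; 7 taken => place at 6.
32 hashes to 10; slot 10 is free => place at 10.
435 hashes to 6, h2=6; 6 taken => place at 1.
160 hashes to 6, h2=1; 6,7 taken => place at 8.
612 hashes to 7, h2=3; 7,10,2 taken => place at 5.
Table: [—, 435, 838, —, —, 612, 139, 106, 160, —, 32]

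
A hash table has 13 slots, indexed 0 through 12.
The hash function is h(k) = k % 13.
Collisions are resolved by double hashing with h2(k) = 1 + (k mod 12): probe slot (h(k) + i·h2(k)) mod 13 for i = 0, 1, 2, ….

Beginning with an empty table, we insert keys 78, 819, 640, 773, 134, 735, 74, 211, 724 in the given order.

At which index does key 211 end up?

78 hashes to 0; slot 0 is free → place at 0.
819 hashes to 0, h2=4; 0 taken → place at 4.
640 hashes to 3; slot 3 is free → place at 3.
773 hashes to 6; slot 6 is free → place at 6.
134 hashes to 4, h2=3; 4 taken → place at 7.
735 hashes to 7, h2=4; 7 taken → place at 11.
74 hashes to 9; slot 9 is free → place at 9.
211 hashes to 3, h2=8; 3,11,6 taken → place at 1.
724 hashes to 9, h2=5; 9,1,6,11,3 taken → place at 8.
Table: [78, 211, ∅, 640, 819, ∅, 773, 134, 724, 74, ∅, 735, ∅]

1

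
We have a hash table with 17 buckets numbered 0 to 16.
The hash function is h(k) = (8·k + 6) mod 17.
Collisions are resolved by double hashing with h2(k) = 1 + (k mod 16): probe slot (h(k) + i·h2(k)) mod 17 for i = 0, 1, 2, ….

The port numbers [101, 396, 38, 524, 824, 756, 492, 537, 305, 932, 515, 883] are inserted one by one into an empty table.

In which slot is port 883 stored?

Insert 101: h=15, slot 15 empty → index 15.
Insert 396: h=12, slot 12 empty → index 12.
Insert 38: h=4, slot 4 empty → index 4.
Insert 524: h=16, slot 16 empty → index 16.
Insert 824: h=2, slot 2 empty → index 2.
Insert 756: h=2, h2=5, slot 2 occupied → index 7.
Insert 492: h=15, h2=13, slot 15 occupied → index 11.
Insert 537: h=1, slot 1 empty → index 1.
Insert 305: h=15, h2=2, slot 15 occupied → index 0.
Insert 932: h=16, h2=5, slots 16,4 occupied → index 9.
Insert 515: h=12, h2=4, slots 12,16 occupied → index 3.
Insert 883: h=15, h2=4, slots 15,2 occupied → index 6.
Table: [305, 537, 824, 515, 38, —, 883, 756, —, 932, —, 492, 396, —, —, 101, 524]

6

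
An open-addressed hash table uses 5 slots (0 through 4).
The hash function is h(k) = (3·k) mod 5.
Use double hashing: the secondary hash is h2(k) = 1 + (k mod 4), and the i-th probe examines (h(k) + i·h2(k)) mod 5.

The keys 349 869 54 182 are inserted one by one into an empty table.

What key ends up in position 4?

Insert 349: h=2, slot 2 empty => index 2.
Insert 869: h=2, h2=2, slot 2 occupied => index 4.
Insert 54: h=2, h2=3, slot 2 occupied => index 0.
Insert 182: h=1, slot 1 empty => index 1.
Table: [54, 182, 349, ., 869]

869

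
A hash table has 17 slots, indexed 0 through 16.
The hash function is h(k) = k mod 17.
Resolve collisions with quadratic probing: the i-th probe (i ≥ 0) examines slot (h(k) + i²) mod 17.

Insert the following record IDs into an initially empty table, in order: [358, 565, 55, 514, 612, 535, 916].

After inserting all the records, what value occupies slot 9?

358 hashes to 1; slot 1 is free → place at 1.
565 hashes to 4; slot 4 is free → place at 4.
55 hashes to 4; 4 taken → place at 5.
514 hashes to 4; 4,5 taken → place at 8.
612 hashes to 0; slot 0 is free → place at 0.
535 hashes to 8; 8 taken → place at 9.
916 hashes to 15; slot 15 is free → place at 15.
Table: [612, 358, —, —, 565, 55, —, —, 514, 535, —, —, —, —, —, 916, —]

535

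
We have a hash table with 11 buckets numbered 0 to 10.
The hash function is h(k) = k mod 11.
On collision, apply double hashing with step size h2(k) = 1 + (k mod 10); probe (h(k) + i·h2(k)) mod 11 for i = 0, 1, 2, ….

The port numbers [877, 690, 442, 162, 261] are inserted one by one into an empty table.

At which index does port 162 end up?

0

877: h=8 -> slot 8
690: h=8, h2=1, probe 8,9 -> slot 9
442: h=2 -> slot 2
162: h=8, h2=3, probe 8,0 -> slot 0
261: h=8, h2=2, probe 8,10 -> slot 10
Table: [162, ., 442, ., ., ., ., ., 877, 690, 261]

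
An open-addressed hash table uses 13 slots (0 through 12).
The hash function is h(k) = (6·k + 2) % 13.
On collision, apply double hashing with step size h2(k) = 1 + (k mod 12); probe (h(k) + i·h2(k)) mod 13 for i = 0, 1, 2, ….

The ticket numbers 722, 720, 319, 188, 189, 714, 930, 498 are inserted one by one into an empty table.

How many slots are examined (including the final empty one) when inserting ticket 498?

Insert 722: h=5, slot 5 empty => index 5.
Insert 720: h=6, slot 6 empty => index 6.
Insert 319: h=5, h2=8, slot 5 occupied => index 0.
Insert 188: h=12, slot 12 empty => index 12.
Insert 189: h=5, h2=10, slot 5 occupied => index 2.
Insert 714: h=9, slot 9 empty => index 9.
Insert 930: h=5, h2=7, slots 5,12,6,0 occupied => index 7.
Insert 498: h=0, h2=7, slots 0,7 occupied => index 1.
Table: [319, 498, 189, ∅, ∅, 722, 720, 930, ∅, 714, ∅, ∅, 188]

3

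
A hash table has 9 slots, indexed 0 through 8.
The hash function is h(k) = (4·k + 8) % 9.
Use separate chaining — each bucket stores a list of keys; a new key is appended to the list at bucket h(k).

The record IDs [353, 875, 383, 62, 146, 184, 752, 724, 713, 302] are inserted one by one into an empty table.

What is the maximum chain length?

4

353 -> bucket 7
875 -> bucket 7 (collision)
383 -> bucket 1
62 -> bucket 4
146 -> bucket 7 (collision)
184 -> bucket 6
752 -> bucket 1 (collision)
724 -> bucket 6 (collision)
713 -> bucket 7 (collision)
302 -> bucket 1 (collision)
Final buckets:
0: ∅
1: 383 -> 752 -> 302
2: ∅
3: ∅
4: 62
5: ∅
6: 184 -> 724
7: 353 -> 875 -> 146 -> 713
8: ∅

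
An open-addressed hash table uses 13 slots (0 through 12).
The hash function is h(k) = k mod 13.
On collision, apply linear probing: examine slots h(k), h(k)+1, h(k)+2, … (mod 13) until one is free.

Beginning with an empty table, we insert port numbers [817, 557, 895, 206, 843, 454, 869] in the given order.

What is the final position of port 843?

2

817: h=11 => slot 11
557: h=11, probe 11,12 => slot 12
895: h=11, probe 11,12,0 => slot 0
206: h=11, probe 11,12,0,1 => slot 1
843: h=11, probe 11,12,0,1,2 => slot 2
454: h=12, probe 12,0,1,2,3 => slot 3
869: h=11, probe 11,12,0,1,2,3,4 => slot 4
Table: [895, 206, 843, 454, 869, —, —, —, —, —, —, 817, 557]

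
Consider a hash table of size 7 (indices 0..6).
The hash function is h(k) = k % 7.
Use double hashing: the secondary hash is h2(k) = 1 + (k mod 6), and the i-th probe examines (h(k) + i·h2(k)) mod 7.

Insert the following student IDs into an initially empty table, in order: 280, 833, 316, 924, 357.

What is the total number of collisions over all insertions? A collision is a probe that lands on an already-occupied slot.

280 hashes to 0; slot 0 is free → place at 0.
833 hashes to 0, h2=6; 0 taken → place at 6.
316 hashes to 1; slot 1 is free → place at 1.
924 hashes to 0, h2=1; 0,1 taken → place at 2.
357 hashes to 0, h2=4; 0 taken → place at 4.
Table: [280, 316, 924, ∅, 357, ∅, 833]

4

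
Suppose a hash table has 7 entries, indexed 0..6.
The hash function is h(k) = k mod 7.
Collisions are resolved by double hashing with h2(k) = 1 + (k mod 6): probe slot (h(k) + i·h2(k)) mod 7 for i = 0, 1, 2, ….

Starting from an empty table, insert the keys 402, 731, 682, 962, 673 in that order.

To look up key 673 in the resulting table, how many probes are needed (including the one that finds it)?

402: h=3 → slot 3
731: h=3, h2=6, probe 3,2 → slot 2
682: h=3, h2=5, probe 3,1 → slot 1
962: h=3, h2=3, probe 3,6 → slot 6
673: h=1, h2=2, probe 1,3,5 → slot 5
Table: [∅, 682, 731, 402, ∅, 673, 962]
Lookup 673: h=1, h2=2, probe 1,3,5 → found at 5.

3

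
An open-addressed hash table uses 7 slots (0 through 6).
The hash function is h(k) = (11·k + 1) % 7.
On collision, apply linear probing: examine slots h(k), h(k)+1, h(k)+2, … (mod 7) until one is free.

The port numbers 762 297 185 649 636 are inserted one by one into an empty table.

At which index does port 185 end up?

762 hashes to 4; slot 4 is free => place at 4.
297 hashes to 6; slot 6 is free => place at 6.
185 hashes to 6; 6 taken => place at 0.
649 hashes to 0; 0 taken => place at 1.
636 hashes to 4; 4 taken => place at 5.
Table: [185, 649, -, -, 762, 636, 297]

0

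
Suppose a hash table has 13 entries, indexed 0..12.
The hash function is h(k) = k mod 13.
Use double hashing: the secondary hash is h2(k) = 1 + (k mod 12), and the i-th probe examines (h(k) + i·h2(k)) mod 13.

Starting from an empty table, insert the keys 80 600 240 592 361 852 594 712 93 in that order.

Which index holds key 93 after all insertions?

0

80 hashes to 2; slot 2 is free -> place at 2.
600 hashes to 2, h2=1; 2 taken -> place at 3.
240 hashes to 6; slot 6 is free -> place at 6.
592 hashes to 7; slot 7 is free -> place at 7.
361 hashes to 10; slot 10 is free -> place at 10.
852 hashes to 7, h2=1; 7 taken -> place at 8.
594 hashes to 9; slot 9 is free -> place at 9.
712 hashes to 10, h2=5; 10,2,7 taken -> place at 12.
93 hashes to 2, h2=10; 2,12,9,6,3 taken -> place at 0.
Table: [93, -, 80, 600, -, -, 240, 592, 852, 594, 361, -, 712]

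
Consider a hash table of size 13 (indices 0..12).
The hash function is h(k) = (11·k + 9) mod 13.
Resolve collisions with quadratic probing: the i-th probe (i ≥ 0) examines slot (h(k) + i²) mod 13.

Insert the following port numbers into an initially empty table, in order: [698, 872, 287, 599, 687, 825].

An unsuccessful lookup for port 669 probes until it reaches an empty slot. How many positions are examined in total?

698 hashes to 4; slot 4 is free → place at 4.
872 hashes to 7; slot 7 is free → place at 7.
287 hashes to 7; 7 taken → place at 8.
599 hashes to 7; 7,8 taken → place at 11.
687 hashes to 0; slot 0 is free → place at 0.
825 hashes to 10; slot 10 is free → place at 10.
Table: [687, -, -, -, 698, -, -, 872, 287, -, 825, 599, -]
Lookup 669: h=10, probe 10,11,1 → slot 1 empty, not found.

3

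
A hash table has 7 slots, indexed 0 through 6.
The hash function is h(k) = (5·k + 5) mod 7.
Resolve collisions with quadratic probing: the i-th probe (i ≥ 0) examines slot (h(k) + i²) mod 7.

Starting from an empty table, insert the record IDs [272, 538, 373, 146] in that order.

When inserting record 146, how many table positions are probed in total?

3

Insert 272: h=0, slot 0 empty => index 0.
Insert 538: h=0, slot 0 occupied => index 1.
Insert 373: h=1, slot 1 occupied => index 2.
Insert 146: h=0, slots 0,1 occupied => index 4.
Table: [272, 538, 373, _, 146, _, _]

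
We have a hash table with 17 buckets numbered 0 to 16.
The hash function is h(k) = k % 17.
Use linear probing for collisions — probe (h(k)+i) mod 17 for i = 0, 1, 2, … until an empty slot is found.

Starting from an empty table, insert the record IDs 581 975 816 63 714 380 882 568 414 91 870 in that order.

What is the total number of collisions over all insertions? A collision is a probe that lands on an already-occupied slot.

581 hashes to 3; slot 3 is free → place at 3.
975 hashes to 6; slot 6 is free → place at 6.
816 hashes to 0; slot 0 is free → place at 0.
63 hashes to 12; slot 12 is free → place at 12.
714 hashes to 0; 0 taken → place at 1.
380 hashes to 6; 6 taken → place at 7.
882 hashes to 15; slot 15 is free → place at 15.
568 hashes to 7; 7 taken → place at 8.
414 hashes to 6; 6,7,8 taken → place at 9.
91 hashes to 6; 6,7,8,9 taken → place at 10.
870 hashes to 3; 3 taken → place at 4.
Table: [816, 714, -, 581, 870, -, 975, 380, 568, 414, 91, -, 63, -, -, 882, -]

11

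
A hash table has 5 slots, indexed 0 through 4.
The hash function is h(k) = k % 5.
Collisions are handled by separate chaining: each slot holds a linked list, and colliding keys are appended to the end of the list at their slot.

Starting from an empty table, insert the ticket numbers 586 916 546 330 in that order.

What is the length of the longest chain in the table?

3

Insert 586: h=1, bucket 1 empty → new chain.
Insert 916: h=1, bucket 1 nonempty → append to chain.
Insert 546: h=1, bucket 1 nonempty → append to chain.
Insert 330: h=0, bucket 0 empty → new chain.
Final buckets:
0: 330
1: 586 -> 916 -> 546
2: -
3: -
4: -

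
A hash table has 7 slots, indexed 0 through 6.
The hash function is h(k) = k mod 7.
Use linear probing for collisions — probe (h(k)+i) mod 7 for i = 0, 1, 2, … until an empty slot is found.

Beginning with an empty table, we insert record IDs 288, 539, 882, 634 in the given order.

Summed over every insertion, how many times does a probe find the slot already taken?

2

288 hashes to 1; slot 1 is free → place at 1.
539 hashes to 0; slot 0 is free → place at 0.
882 hashes to 0; 0,1 taken → place at 2.
634 hashes to 4; slot 4 is free → place at 4.
Table: [539, 288, 882, ., 634, ., .]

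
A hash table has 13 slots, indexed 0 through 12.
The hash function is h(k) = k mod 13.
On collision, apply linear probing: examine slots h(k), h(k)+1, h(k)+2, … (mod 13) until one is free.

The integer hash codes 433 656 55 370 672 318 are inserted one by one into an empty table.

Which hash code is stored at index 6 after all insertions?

Insert 433: h=4, slot 4 empty => index 4.
Insert 656: h=6, slot 6 empty => index 6.
Insert 55: h=3, slot 3 empty => index 3.
Insert 370: h=6, slot 6 occupied => index 7.
Insert 672: h=9, slot 9 empty => index 9.
Insert 318: h=6, slots 6,7 occupied => index 8.
Table: [., ., ., 55, 433, ., 656, 370, 318, 672, ., ., .]

656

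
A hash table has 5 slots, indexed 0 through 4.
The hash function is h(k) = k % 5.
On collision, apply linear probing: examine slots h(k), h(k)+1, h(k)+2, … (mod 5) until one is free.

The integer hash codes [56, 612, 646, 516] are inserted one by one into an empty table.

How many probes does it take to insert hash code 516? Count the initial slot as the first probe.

4

Insert 56: h=1, slot 1 empty => index 1.
Insert 612: h=2, slot 2 empty => index 2.
Insert 646: h=1, slots 1,2 occupied => index 3.
Insert 516: h=1, slots 1,2,3 occupied => index 4.
Table: [—, 56, 612, 646, 516]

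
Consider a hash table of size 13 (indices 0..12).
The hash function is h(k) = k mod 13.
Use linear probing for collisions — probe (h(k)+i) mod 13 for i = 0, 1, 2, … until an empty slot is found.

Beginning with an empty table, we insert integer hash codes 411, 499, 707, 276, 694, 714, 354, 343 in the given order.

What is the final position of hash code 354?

4

Insert 411: h=8, slot 8 empty => index 8.
Insert 499: h=5, slot 5 empty => index 5.
Insert 707: h=5, slot 5 occupied => index 6.
Insert 276: h=3, slot 3 empty => index 3.
Insert 694: h=5, slots 5,6 occupied => index 7.
Insert 714: h=12, slot 12 empty => index 12.
Insert 354: h=3, slot 3 occupied => index 4.
Insert 343: h=5, slots 5,6,7,8 occupied => index 9.
Table: [., ., ., 276, 354, 499, 707, 694, 411, 343, ., ., 714]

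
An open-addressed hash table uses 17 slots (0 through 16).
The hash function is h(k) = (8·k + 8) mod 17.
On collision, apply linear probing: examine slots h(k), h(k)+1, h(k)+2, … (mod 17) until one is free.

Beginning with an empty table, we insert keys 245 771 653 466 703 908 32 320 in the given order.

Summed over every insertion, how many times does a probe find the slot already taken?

7

245 hashes to 13; slot 13 is free => place at 13.
771 hashes to 5; slot 5 is free => place at 5.
653 hashes to 13; 13 taken => place at 14.
466 hashes to 13; 13,14 taken => place at 15.
703 hashes to 5; 5 taken => place at 6.
908 hashes to 13; 13,14,15 taken => place at 16.
32 hashes to 9; slot 9 is free => place at 9.
320 hashes to 1; slot 1 is free => place at 1.
Table: [_, 320, _, _, _, 771, 703, _, _, 32, _, _, _, 245, 653, 466, 908]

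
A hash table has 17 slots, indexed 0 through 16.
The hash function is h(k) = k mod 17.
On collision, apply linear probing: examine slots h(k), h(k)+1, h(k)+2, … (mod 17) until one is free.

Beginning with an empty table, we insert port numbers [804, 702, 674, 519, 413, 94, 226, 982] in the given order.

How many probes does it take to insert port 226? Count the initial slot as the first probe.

4

Insert 804: h=5, slot 5 empty => index 5.
Insert 702: h=5, slot 5 occupied => index 6.
Insert 674: h=11, slot 11 empty => index 11.
Insert 519: h=9, slot 9 empty => index 9.
Insert 413: h=5, slots 5,6 occupied => index 7.
Insert 94: h=9, slot 9 occupied => index 10.
Insert 226: h=5, slots 5,6,7 occupied => index 8.
Insert 982: h=13, slot 13 empty => index 13.
Table: [∅, ∅, ∅, ∅, ∅, 804, 702, 413, 226, 519, 94, 674, ∅, 982, ∅, ∅, ∅]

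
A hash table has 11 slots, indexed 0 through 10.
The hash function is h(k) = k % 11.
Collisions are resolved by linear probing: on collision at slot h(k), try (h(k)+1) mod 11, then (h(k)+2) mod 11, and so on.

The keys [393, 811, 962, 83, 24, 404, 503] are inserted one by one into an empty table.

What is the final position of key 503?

0

393 hashes to 8; slot 8 is free → place at 8.
811 hashes to 8; 8 taken → place at 9.
962 hashes to 5; slot 5 is free → place at 5.
83 hashes to 6; slot 6 is free → place at 6.
24 hashes to 2; slot 2 is free → place at 2.
404 hashes to 8; 8,9 taken → place at 10.
503 hashes to 8; 8,9,10 taken → place at 0.
Table: [503, —, 24, —, —, 962, 83, —, 393, 811, 404]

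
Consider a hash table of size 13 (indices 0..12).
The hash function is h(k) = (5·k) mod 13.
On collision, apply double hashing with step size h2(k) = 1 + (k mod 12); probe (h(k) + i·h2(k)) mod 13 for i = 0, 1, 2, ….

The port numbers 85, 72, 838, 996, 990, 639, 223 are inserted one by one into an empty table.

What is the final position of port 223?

0

85: h=9 -> slot 9
72: h=9, h2=1, probe 9,10 -> slot 10
838: h=4 -> slot 4
996: h=1 -> slot 1
990: h=10, h2=7, probe 10,4,11 -> slot 11
639: h=10, h2=4, probe 10,1,5 -> slot 5
223: h=10, h2=8, probe 10,5,0 -> slot 0
Table: [223, 996, ., ., 838, 639, ., ., ., 85, 72, 990, .]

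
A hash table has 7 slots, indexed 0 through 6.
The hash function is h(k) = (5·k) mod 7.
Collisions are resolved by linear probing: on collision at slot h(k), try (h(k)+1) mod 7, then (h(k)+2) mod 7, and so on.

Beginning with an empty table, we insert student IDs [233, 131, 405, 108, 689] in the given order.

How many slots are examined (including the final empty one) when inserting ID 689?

5

Insert 233: h=3, slot 3 empty → index 3.
Insert 131: h=4, slot 4 empty → index 4.
Insert 405: h=2, slot 2 empty → index 2.
Insert 108: h=1, slot 1 empty → index 1.
Insert 689: h=1, slots 1,2,3,4 occupied → index 5.
Table: [∅, 108, 405, 233, 131, 689, ∅]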